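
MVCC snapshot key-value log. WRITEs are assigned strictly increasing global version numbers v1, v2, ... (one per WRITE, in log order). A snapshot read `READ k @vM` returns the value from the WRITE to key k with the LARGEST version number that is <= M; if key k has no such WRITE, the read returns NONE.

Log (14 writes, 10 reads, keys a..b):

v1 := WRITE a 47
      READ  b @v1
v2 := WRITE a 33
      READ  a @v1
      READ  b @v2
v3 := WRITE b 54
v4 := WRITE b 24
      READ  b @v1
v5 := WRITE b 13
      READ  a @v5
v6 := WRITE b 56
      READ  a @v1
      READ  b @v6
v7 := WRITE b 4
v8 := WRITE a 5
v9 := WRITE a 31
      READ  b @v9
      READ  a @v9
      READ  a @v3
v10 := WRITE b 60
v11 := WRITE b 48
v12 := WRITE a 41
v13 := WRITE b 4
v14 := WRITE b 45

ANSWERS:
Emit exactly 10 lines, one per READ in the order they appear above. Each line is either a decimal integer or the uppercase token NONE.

Answer: NONE
47
NONE
NONE
33
47
56
4
31
33

Derivation:
v1: WRITE a=47  (a history now [(1, 47)])
READ b @v1: history=[] -> no version <= 1 -> NONE
v2: WRITE a=33  (a history now [(1, 47), (2, 33)])
READ a @v1: history=[(1, 47), (2, 33)] -> pick v1 -> 47
READ b @v2: history=[] -> no version <= 2 -> NONE
v3: WRITE b=54  (b history now [(3, 54)])
v4: WRITE b=24  (b history now [(3, 54), (4, 24)])
READ b @v1: history=[(3, 54), (4, 24)] -> no version <= 1 -> NONE
v5: WRITE b=13  (b history now [(3, 54), (4, 24), (5, 13)])
READ a @v5: history=[(1, 47), (2, 33)] -> pick v2 -> 33
v6: WRITE b=56  (b history now [(3, 54), (4, 24), (5, 13), (6, 56)])
READ a @v1: history=[(1, 47), (2, 33)] -> pick v1 -> 47
READ b @v6: history=[(3, 54), (4, 24), (5, 13), (6, 56)] -> pick v6 -> 56
v7: WRITE b=4  (b history now [(3, 54), (4, 24), (5, 13), (6, 56), (7, 4)])
v8: WRITE a=5  (a history now [(1, 47), (2, 33), (8, 5)])
v9: WRITE a=31  (a history now [(1, 47), (2, 33), (8, 5), (9, 31)])
READ b @v9: history=[(3, 54), (4, 24), (5, 13), (6, 56), (7, 4)] -> pick v7 -> 4
READ a @v9: history=[(1, 47), (2, 33), (8, 5), (9, 31)] -> pick v9 -> 31
READ a @v3: history=[(1, 47), (2, 33), (8, 5), (9, 31)] -> pick v2 -> 33
v10: WRITE b=60  (b history now [(3, 54), (4, 24), (5, 13), (6, 56), (7, 4), (10, 60)])
v11: WRITE b=48  (b history now [(3, 54), (4, 24), (5, 13), (6, 56), (7, 4), (10, 60), (11, 48)])
v12: WRITE a=41  (a history now [(1, 47), (2, 33), (8, 5), (9, 31), (12, 41)])
v13: WRITE b=4  (b history now [(3, 54), (4, 24), (5, 13), (6, 56), (7, 4), (10, 60), (11, 48), (13, 4)])
v14: WRITE b=45  (b history now [(3, 54), (4, 24), (5, 13), (6, 56), (7, 4), (10, 60), (11, 48), (13, 4), (14, 45)])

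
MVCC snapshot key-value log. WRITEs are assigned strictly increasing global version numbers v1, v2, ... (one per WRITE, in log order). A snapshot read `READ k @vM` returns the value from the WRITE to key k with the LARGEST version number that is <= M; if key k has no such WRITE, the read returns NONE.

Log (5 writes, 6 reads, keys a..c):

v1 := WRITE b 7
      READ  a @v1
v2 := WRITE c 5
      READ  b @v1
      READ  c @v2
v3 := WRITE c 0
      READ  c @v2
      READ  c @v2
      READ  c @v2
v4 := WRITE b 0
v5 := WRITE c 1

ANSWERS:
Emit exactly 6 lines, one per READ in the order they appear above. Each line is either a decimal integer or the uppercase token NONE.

Answer: NONE
7
5
5
5
5

Derivation:
v1: WRITE b=7  (b history now [(1, 7)])
READ a @v1: history=[] -> no version <= 1 -> NONE
v2: WRITE c=5  (c history now [(2, 5)])
READ b @v1: history=[(1, 7)] -> pick v1 -> 7
READ c @v2: history=[(2, 5)] -> pick v2 -> 5
v3: WRITE c=0  (c history now [(2, 5), (3, 0)])
READ c @v2: history=[(2, 5), (3, 0)] -> pick v2 -> 5
READ c @v2: history=[(2, 5), (3, 0)] -> pick v2 -> 5
READ c @v2: history=[(2, 5), (3, 0)] -> pick v2 -> 5
v4: WRITE b=0  (b history now [(1, 7), (4, 0)])
v5: WRITE c=1  (c history now [(2, 5), (3, 0), (5, 1)])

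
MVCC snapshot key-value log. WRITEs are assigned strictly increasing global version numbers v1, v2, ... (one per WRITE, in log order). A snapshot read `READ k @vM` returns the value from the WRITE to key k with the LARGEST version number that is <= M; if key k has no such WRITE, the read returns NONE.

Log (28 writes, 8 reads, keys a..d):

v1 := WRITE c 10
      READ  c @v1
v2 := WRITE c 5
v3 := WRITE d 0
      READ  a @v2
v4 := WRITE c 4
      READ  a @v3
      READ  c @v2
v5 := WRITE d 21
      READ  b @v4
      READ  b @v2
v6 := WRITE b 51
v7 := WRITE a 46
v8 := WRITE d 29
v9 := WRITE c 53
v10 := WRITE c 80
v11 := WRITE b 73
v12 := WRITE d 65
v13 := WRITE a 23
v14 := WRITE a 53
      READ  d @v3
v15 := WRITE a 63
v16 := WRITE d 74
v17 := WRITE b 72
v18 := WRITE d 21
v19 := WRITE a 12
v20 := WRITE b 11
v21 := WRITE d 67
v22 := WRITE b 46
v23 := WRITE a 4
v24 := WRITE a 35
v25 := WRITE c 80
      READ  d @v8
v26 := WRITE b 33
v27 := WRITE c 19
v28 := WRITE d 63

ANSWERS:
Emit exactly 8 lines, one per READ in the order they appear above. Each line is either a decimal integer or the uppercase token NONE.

v1: WRITE c=10  (c history now [(1, 10)])
READ c @v1: history=[(1, 10)] -> pick v1 -> 10
v2: WRITE c=5  (c history now [(1, 10), (2, 5)])
v3: WRITE d=0  (d history now [(3, 0)])
READ a @v2: history=[] -> no version <= 2 -> NONE
v4: WRITE c=4  (c history now [(1, 10), (2, 5), (4, 4)])
READ a @v3: history=[] -> no version <= 3 -> NONE
READ c @v2: history=[(1, 10), (2, 5), (4, 4)] -> pick v2 -> 5
v5: WRITE d=21  (d history now [(3, 0), (5, 21)])
READ b @v4: history=[] -> no version <= 4 -> NONE
READ b @v2: history=[] -> no version <= 2 -> NONE
v6: WRITE b=51  (b history now [(6, 51)])
v7: WRITE a=46  (a history now [(7, 46)])
v8: WRITE d=29  (d history now [(3, 0), (5, 21), (8, 29)])
v9: WRITE c=53  (c history now [(1, 10), (2, 5), (4, 4), (9, 53)])
v10: WRITE c=80  (c history now [(1, 10), (2, 5), (4, 4), (9, 53), (10, 80)])
v11: WRITE b=73  (b history now [(6, 51), (11, 73)])
v12: WRITE d=65  (d history now [(3, 0), (5, 21), (8, 29), (12, 65)])
v13: WRITE a=23  (a history now [(7, 46), (13, 23)])
v14: WRITE a=53  (a history now [(7, 46), (13, 23), (14, 53)])
READ d @v3: history=[(3, 0), (5, 21), (8, 29), (12, 65)] -> pick v3 -> 0
v15: WRITE a=63  (a history now [(7, 46), (13, 23), (14, 53), (15, 63)])
v16: WRITE d=74  (d history now [(3, 0), (5, 21), (8, 29), (12, 65), (16, 74)])
v17: WRITE b=72  (b history now [(6, 51), (11, 73), (17, 72)])
v18: WRITE d=21  (d history now [(3, 0), (5, 21), (8, 29), (12, 65), (16, 74), (18, 21)])
v19: WRITE a=12  (a history now [(7, 46), (13, 23), (14, 53), (15, 63), (19, 12)])
v20: WRITE b=11  (b history now [(6, 51), (11, 73), (17, 72), (20, 11)])
v21: WRITE d=67  (d history now [(3, 0), (5, 21), (8, 29), (12, 65), (16, 74), (18, 21), (21, 67)])
v22: WRITE b=46  (b history now [(6, 51), (11, 73), (17, 72), (20, 11), (22, 46)])
v23: WRITE a=4  (a history now [(7, 46), (13, 23), (14, 53), (15, 63), (19, 12), (23, 4)])
v24: WRITE a=35  (a history now [(7, 46), (13, 23), (14, 53), (15, 63), (19, 12), (23, 4), (24, 35)])
v25: WRITE c=80  (c history now [(1, 10), (2, 5), (4, 4), (9, 53), (10, 80), (25, 80)])
READ d @v8: history=[(3, 0), (5, 21), (8, 29), (12, 65), (16, 74), (18, 21), (21, 67)] -> pick v8 -> 29
v26: WRITE b=33  (b history now [(6, 51), (11, 73), (17, 72), (20, 11), (22, 46), (26, 33)])
v27: WRITE c=19  (c history now [(1, 10), (2, 5), (4, 4), (9, 53), (10, 80), (25, 80), (27, 19)])
v28: WRITE d=63  (d history now [(3, 0), (5, 21), (8, 29), (12, 65), (16, 74), (18, 21), (21, 67), (28, 63)])

Answer: 10
NONE
NONE
5
NONE
NONE
0
29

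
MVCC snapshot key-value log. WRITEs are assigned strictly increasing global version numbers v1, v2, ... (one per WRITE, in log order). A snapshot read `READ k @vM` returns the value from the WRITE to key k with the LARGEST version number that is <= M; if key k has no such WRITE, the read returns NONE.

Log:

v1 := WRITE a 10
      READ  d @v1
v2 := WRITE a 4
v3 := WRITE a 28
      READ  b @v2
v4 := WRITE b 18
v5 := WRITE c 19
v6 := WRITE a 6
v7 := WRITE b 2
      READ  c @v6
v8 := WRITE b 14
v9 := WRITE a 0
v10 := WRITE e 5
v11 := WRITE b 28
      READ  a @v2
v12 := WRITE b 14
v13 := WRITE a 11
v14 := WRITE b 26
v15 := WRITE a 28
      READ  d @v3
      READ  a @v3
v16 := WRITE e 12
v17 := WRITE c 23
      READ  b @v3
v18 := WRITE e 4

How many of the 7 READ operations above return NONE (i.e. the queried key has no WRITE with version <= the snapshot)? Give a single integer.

Answer: 4

Derivation:
v1: WRITE a=10  (a history now [(1, 10)])
READ d @v1: history=[] -> no version <= 1 -> NONE
v2: WRITE a=4  (a history now [(1, 10), (2, 4)])
v3: WRITE a=28  (a history now [(1, 10), (2, 4), (3, 28)])
READ b @v2: history=[] -> no version <= 2 -> NONE
v4: WRITE b=18  (b history now [(4, 18)])
v5: WRITE c=19  (c history now [(5, 19)])
v6: WRITE a=6  (a history now [(1, 10), (2, 4), (3, 28), (6, 6)])
v7: WRITE b=2  (b history now [(4, 18), (7, 2)])
READ c @v6: history=[(5, 19)] -> pick v5 -> 19
v8: WRITE b=14  (b history now [(4, 18), (7, 2), (8, 14)])
v9: WRITE a=0  (a history now [(1, 10), (2, 4), (3, 28), (6, 6), (9, 0)])
v10: WRITE e=5  (e history now [(10, 5)])
v11: WRITE b=28  (b history now [(4, 18), (7, 2), (8, 14), (11, 28)])
READ a @v2: history=[(1, 10), (2, 4), (3, 28), (6, 6), (9, 0)] -> pick v2 -> 4
v12: WRITE b=14  (b history now [(4, 18), (7, 2), (8, 14), (11, 28), (12, 14)])
v13: WRITE a=11  (a history now [(1, 10), (2, 4), (3, 28), (6, 6), (9, 0), (13, 11)])
v14: WRITE b=26  (b history now [(4, 18), (7, 2), (8, 14), (11, 28), (12, 14), (14, 26)])
v15: WRITE a=28  (a history now [(1, 10), (2, 4), (3, 28), (6, 6), (9, 0), (13, 11), (15, 28)])
READ d @v3: history=[] -> no version <= 3 -> NONE
READ a @v3: history=[(1, 10), (2, 4), (3, 28), (6, 6), (9, 0), (13, 11), (15, 28)] -> pick v3 -> 28
v16: WRITE e=12  (e history now [(10, 5), (16, 12)])
v17: WRITE c=23  (c history now [(5, 19), (17, 23)])
READ b @v3: history=[(4, 18), (7, 2), (8, 14), (11, 28), (12, 14), (14, 26)] -> no version <= 3 -> NONE
v18: WRITE e=4  (e history now [(10, 5), (16, 12), (18, 4)])
Read results in order: ['NONE', 'NONE', '19', '4', 'NONE', '28', 'NONE']
NONE count = 4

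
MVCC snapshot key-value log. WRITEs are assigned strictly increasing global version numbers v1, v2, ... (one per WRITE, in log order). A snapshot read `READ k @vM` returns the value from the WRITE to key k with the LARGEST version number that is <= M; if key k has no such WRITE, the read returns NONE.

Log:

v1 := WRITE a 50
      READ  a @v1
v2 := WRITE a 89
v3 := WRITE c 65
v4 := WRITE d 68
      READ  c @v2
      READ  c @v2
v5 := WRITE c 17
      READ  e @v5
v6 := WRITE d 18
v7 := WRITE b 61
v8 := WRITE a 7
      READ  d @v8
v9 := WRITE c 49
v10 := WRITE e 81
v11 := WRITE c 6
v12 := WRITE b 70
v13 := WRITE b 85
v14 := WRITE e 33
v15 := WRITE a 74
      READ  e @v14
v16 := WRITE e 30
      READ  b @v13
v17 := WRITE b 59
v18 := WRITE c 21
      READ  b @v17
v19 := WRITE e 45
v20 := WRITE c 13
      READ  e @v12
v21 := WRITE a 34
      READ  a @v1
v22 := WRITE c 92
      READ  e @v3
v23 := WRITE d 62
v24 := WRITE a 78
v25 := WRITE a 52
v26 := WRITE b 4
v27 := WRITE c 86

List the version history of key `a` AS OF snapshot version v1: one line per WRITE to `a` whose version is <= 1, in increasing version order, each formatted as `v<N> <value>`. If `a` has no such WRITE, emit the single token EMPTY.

Scan writes for key=a with version <= 1:
  v1 WRITE a 50 -> keep
  v2 WRITE a 89 -> drop (> snap)
  v3 WRITE c 65 -> skip
  v4 WRITE d 68 -> skip
  v5 WRITE c 17 -> skip
  v6 WRITE d 18 -> skip
  v7 WRITE b 61 -> skip
  v8 WRITE a 7 -> drop (> snap)
  v9 WRITE c 49 -> skip
  v10 WRITE e 81 -> skip
  v11 WRITE c 6 -> skip
  v12 WRITE b 70 -> skip
  v13 WRITE b 85 -> skip
  v14 WRITE e 33 -> skip
  v15 WRITE a 74 -> drop (> snap)
  v16 WRITE e 30 -> skip
  v17 WRITE b 59 -> skip
  v18 WRITE c 21 -> skip
  v19 WRITE e 45 -> skip
  v20 WRITE c 13 -> skip
  v21 WRITE a 34 -> drop (> snap)
  v22 WRITE c 92 -> skip
  v23 WRITE d 62 -> skip
  v24 WRITE a 78 -> drop (> snap)
  v25 WRITE a 52 -> drop (> snap)
  v26 WRITE b 4 -> skip
  v27 WRITE c 86 -> skip
Collected: [(1, 50)]

Answer: v1 50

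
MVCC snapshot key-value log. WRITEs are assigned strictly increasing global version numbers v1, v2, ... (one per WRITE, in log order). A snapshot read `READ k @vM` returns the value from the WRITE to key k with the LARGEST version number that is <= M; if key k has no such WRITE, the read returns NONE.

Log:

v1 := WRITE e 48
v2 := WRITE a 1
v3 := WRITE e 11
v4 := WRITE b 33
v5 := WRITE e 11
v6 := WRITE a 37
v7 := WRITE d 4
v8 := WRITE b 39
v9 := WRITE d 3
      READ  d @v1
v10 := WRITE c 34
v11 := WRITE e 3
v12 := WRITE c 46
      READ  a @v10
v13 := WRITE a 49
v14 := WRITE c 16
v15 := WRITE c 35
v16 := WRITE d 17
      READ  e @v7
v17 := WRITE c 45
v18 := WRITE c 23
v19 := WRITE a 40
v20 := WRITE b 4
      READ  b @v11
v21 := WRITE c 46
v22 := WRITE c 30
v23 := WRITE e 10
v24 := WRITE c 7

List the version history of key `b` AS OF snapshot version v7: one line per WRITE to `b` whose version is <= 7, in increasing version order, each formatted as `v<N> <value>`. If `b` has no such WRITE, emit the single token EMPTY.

Scan writes for key=b with version <= 7:
  v1 WRITE e 48 -> skip
  v2 WRITE a 1 -> skip
  v3 WRITE e 11 -> skip
  v4 WRITE b 33 -> keep
  v5 WRITE e 11 -> skip
  v6 WRITE a 37 -> skip
  v7 WRITE d 4 -> skip
  v8 WRITE b 39 -> drop (> snap)
  v9 WRITE d 3 -> skip
  v10 WRITE c 34 -> skip
  v11 WRITE e 3 -> skip
  v12 WRITE c 46 -> skip
  v13 WRITE a 49 -> skip
  v14 WRITE c 16 -> skip
  v15 WRITE c 35 -> skip
  v16 WRITE d 17 -> skip
  v17 WRITE c 45 -> skip
  v18 WRITE c 23 -> skip
  v19 WRITE a 40 -> skip
  v20 WRITE b 4 -> drop (> snap)
  v21 WRITE c 46 -> skip
  v22 WRITE c 30 -> skip
  v23 WRITE e 10 -> skip
  v24 WRITE c 7 -> skip
Collected: [(4, 33)]

Answer: v4 33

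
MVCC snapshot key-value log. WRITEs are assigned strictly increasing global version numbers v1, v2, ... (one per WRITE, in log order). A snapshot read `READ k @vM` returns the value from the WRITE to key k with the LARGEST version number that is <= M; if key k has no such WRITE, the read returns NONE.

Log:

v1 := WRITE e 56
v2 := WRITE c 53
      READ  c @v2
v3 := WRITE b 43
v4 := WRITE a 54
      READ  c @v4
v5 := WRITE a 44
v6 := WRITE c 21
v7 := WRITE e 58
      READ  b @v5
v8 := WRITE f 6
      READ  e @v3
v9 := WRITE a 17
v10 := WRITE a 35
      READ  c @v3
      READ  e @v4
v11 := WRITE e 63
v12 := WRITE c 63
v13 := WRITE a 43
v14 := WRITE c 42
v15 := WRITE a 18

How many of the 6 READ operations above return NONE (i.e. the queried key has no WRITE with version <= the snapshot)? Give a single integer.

v1: WRITE e=56  (e history now [(1, 56)])
v2: WRITE c=53  (c history now [(2, 53)])
READ c @v2: history=[(2, 53)] -> pick v2 -> 53
v3: WRITE b=43  (b history now [(3, 43)])
v4: WRITE a=54  (a history now [(4, 54)])
READ c @v4: history=[(2, 53)] -> pick v2 -> 53
v5: WRITE a=44  (a history now [(4, 54), (5, 44)])
v6: WRITE c=21  (c history now [(2, 53), (6, 21)])
v7: WRITE e=58  (e history now [(1, 56), (7, 58)])
READ b @v5: history=[(3, 43)] -> pick v3 -> 43
v8: WRITE f=6  (f history now [(8, 6)])
READ e @v3: history=[(1, 56), (7, 58)] -> pick v1 -> 56
v9: WRITE a=17  (a history now [(4, 54), (5, 44), (9, 17)])
v10: WRITE a=35  (a history now [(4, 54), (5, 44), (9, 17), (10, 35)])
READ c @v3: history=[(2, 53), (6, 21)] -> pick v2 -> 53
READ e @v4: history=[(1, 56), (7, 58)] -> pick v1 -> 56
v11: WRITE e=63  (e history now [(1, 56), (7, 58), (11, 63)])
v12: WRITE c=63  (c history now [(2, 53), (6, 21), (12, 63)])
v13: WRITE a=43  (a history now [(4, 54), (5, 44), (9, 17), (10, 35), (13, 43)])
v14: WRITE c=42  (c history now [(2, 53), (6, 21), (12, 63), (14, 42)])
v15: WRITE a=18  (a history now [(4, 54), (5, 44), (9, 17), (10, 35), (13, 43), (15, 18)])
Read results in order: ['53', '53', '43', '56', '53', '56']
NONE count = 0

Answer: 0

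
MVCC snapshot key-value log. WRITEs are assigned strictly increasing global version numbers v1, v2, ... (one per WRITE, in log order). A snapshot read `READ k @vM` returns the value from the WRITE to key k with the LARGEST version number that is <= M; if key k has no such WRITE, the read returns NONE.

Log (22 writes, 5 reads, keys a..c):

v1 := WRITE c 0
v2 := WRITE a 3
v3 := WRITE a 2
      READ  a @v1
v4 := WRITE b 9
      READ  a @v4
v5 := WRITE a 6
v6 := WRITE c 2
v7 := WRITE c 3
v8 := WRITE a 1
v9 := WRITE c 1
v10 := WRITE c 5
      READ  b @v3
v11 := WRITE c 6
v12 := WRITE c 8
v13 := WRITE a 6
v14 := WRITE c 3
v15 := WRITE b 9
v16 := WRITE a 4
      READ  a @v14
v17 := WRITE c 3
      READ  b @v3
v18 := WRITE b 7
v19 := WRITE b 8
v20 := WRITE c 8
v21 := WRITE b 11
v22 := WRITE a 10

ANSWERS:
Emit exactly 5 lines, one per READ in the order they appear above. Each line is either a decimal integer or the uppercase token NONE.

Answer: NONE
2
NONE
6
NONE

Derivation:
v1: WRITE c=0  (c history now [(1, 0)])
v2: WRITE a=3  (a history now [(2, 3)])
v3: WRITE a=2  (a history now [(2, 3), (3, 2)])
READ a @v1: history=[(2, 3), (3, 2)] -> no version <= 1 -> NONE
v4: WRITE b=9  (b history now [(4, 9)])
READ a @v4: history=[(2, 3), (3, 2)] -> pick v3 -> 2
v5: WRITE a=6  (a history now [(2, 3), (3, 2), (5, 6)])
v6: WRITE c=2  (c history now [(1, 0), (6, 2)])
v7: WRITE c=3  (c history now [(1, 0), (6, 2), (7, 3)])
v8: WRITE a=1  (a history now [(2, 3), (3, 2), (5, 6), (8, 1)])
v9: WRITE c=1  (c history now [(1, 0), (6, 2), (7, 3), (9, 1)])
v10: WRITE c=5  (c history now [(1, 0), (6, 2), (7, 3), (9, 1), (10, 5)])
READ b @v3: history=[(4, 9)] -> no version <= 3 -> NONE
v11: WRITE c=6  (c history now [(1, 0), (6, 2), (7, 3), (9, 1), (10, 5), (11, 6)])
v12: WRITE c=8  (c history now [(1, 0), (6, 2), (7, 3), (9, 1), (10, 5), (11, 6), (12, 8)])
v13: WRITE a=6  (a history now [(2, 3), (3, 2), (5, 6), (8, 1), (13, 6)])
v14: WRITE c=3  (c history now [(1, 0), (6, 2), (7, 3), (9, 1), (10, 5), (11, 6), (12, 8), (14, 3)])
v15: WRITE b=9  (b history now [(4, 9), (15, 9)])
v16: WRITE a=4  (a history now [(2, 3), (3, 2), (5, 6), (8, 1), (13, 6), (16, 4)])
READ a @v14: history=[(2, 3), (3, 2), (5, 6), (8, 1), (13, 6), (16, 4)] -> pick v13 -> 6
v17: WRITE c=3  (c history now [(1, 0), (6, 2), (7, 3), (9, 1), (10, 5), (11, 6), (12, 8), (14, 3), (17, 3)])
READ b @v3: history=[(4, 9), (15, 9)] -> no version <= 3 -> NONE
v18: WRITE b=7  (b history now [(4, 9), (15, 9), (18, 7)])
v19: WRITE b=8  (b history now [(4, 9), (15, 9), (18, 7), (19, 8)])
v20: WRITE c=8  (c history now [(1, 0), (6, 2), (7, 3), (9, 1), (10, 5), (11, 6), (12, 8), (14, 3), (17, 3), (20, 8)])
v21: WRITE b=11  (b history now [(4, 9), (15, 9), (18, 7), (19, 8), (21, 11)])
v22: WRITE a=10  (a history now [(2, 3), (3, 2), (5, 6), (8, 1), (13, 6), (16, 4), (22, 10)])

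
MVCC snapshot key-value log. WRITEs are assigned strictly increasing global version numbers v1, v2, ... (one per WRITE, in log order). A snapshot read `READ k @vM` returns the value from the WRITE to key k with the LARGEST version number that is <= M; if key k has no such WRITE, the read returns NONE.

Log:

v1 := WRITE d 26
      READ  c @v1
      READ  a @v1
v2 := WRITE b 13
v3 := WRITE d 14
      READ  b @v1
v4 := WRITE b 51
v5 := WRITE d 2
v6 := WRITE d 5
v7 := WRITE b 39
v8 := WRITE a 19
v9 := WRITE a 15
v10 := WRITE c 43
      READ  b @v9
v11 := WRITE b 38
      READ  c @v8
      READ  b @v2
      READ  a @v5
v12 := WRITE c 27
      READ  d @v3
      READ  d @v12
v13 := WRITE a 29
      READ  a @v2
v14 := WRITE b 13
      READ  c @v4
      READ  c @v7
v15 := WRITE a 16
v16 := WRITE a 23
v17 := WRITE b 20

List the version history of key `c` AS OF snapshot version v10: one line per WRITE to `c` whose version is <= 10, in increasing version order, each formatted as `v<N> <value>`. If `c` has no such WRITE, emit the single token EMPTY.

Scan writes for key=c with version <= 10:
  v1 WRITE d 26 -> skip
  v2 WRITE b 13 -> skip
  v3 WRITE d 14 -> skip
  v4 WRITE b 51 -> skip
  v5 WRITE d 2 -> skip
  v6 WRITE d 5 -> skip
  v7 WRITE b 39 -> skip
  v8 WRITE a 19 -> skip
  v9 WRITE a 15 -> skip
  v10 WRITE c 43 -> keep
  v11 WRITE b 38 -> skip
  v12 WRITE c 27 -> drop (> snap)
  v13 WRITE a 29 -> skip
  v14 WRITE b 13 -> skip
  v15 WRITE a 16 -> skip
  v16 WRITE a 23 -> skip
  v17 WRITE b 20 -> skip
Collected: [(10, 43)]

Answer: v10 43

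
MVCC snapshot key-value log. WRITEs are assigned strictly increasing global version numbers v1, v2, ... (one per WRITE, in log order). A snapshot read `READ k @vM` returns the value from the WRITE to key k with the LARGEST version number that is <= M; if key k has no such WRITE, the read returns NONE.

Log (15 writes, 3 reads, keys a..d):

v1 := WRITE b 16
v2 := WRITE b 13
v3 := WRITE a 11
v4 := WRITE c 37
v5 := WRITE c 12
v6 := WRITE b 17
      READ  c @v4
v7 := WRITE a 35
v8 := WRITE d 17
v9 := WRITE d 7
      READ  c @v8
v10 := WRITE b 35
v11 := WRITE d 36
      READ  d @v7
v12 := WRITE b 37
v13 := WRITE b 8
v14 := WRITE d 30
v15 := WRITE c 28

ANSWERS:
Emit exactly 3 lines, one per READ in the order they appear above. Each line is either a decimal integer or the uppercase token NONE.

Answer: 37
12
NONE

Derivation:
v1: WRITE b=16  (b history now [(1, 16)])
v2: WRITE b=13  (b history now [(1, 16), (2, 13)])
v3: WRITE a=11  (a history now [(3, 11)])
v4: WRITE c=37  (c history now [(4, 37)])
v5: WRITE c=12  (c history now [(4, 37), (5, 12)])
v6: WRITE b=17  (b history now [(1, 16), (2, 13), (6, 17)])
READ c @v4: history=[(4, 37), (5, 12)] -> pick v4 -> 37
v7: WRITE a=35  (a history now [(3, 11), (7, 35)])
v8: WRITE d=17  (d history now [(8, 17)])
v9: WRITE d=7  (d history now [(8, 17), (9, 7)])
READ c @v8: history=[(4, 37), (5, 12)] -> pick v5 -> 12
v10: WRITE b=35  (b history now [(1, 16), (2, 13), (6, 17), (10, 35)])
v11: WRITE d=36  (d history now [(8, 17), (9, 7), (11, 36)])
READ d @v7: history=[(8, 17), (9, 7), (11, 36)] -> no version <= 7 -> NONE
v12: WRITE b=37  (b history now [(1, 16), (2, 13), (6, 17), (10, 35), (12, 37)])
v13: WRITE b=8  (b history now [(1, 16), (2, 13), (6, 17), (10, 35), (12, 37), (13, 8)])
v14: WRITE d=30  (d history now [(8, 17), (9, 7), (11, 36), (14, 30)])
v15: WRITE c=28  (c history now [(4, 37), (5, 12), (15, 28)])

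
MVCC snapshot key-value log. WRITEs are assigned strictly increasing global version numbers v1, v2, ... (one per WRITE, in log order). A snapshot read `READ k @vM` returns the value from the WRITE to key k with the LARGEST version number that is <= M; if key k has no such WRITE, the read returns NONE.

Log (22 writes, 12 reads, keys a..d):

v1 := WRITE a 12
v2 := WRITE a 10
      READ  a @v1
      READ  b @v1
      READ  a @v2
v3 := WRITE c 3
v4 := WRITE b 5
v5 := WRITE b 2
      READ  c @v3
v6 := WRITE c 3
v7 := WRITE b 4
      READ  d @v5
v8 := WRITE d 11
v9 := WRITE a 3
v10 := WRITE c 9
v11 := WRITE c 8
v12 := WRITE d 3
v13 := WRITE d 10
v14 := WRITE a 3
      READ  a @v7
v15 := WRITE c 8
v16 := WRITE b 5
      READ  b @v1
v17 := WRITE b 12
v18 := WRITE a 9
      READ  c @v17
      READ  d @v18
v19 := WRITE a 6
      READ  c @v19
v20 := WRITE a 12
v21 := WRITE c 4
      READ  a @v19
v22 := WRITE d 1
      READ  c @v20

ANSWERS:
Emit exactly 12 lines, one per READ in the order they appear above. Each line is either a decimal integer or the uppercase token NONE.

v1: WRITE a=12  (a history now [(1, 12)])
v2: WRITE a=10  (a history now [(1, 12), (2, 10)])
READ a @v1: history=[(1, 12), (2, 10)] -> pick v1 -> 12
READ b @v1: history=[] -> no version <= 1 -> NONE
READ a @v2: history=[(1, 12), (2, 10)] -> pick v2 -> 10
v3: WRITE c=3  (c history now [(3, 3)])
v4: WRITE b=5  (b history now [(4, 5)])
v5: WRITE b=2  (b history now [(4, 5), (5, 2)])
READ c @v3: history=[(3, 3)] -> pick v3 -> 3
v6: WRITE c=3  (c history now [(3, 3), (6, 3)])
v7: WRITE b=4  (b history now [(4, 5), (5, 2), (7, 4)])
READ d @v5: history=[] -> no version <= 5 -> NONE
v8: WRITE d=11  (d history now [(8, 11)])
v9: WRITE a=3  (a history now [(1, 12), (2, 10), (9, 3)])
v10: WRITE c=9  (c history now [(3, 3), (6, 3), (10, 9)])
v11: WRITE c=8  (c history now [(3, 3), (6, 3), (10, 9), (11, 8)])
v12: WRITE d=3  (d history now [(8, 11), (12, 3)])
v13: WRITE d=10  (d history now [(8, 11), (12, 3), (13, 10)])
v14: WRITE a=3  (a history now [(1, 12), (2, 10), (9, 3), (14, 3)])
READ a @v7: history=[(1, 12), (2, 10), (9, 3), (14, 3)] -> pick v2 -> 10
v15: WRITE c=8  (c history now [(3, 3), (6, 3), (10, 9), (11, 8), (15, 8)])
v16: WRITE b=5  (b history now [(4, 5), (5, 2), (7, 4), (16, 5)])
READ b @v1: history=[(4, 5), (5, 2), (7, 4), (16, 5)] -> no version <= 1 -> NONE
v17: WRITE b=12  (b history now [(4, 5), (5, 2), (7, 4), (16, 5), (17, 12)])
v18: WRITE a=9  (a history now [(1, 12), (2, 10), (9, 3), (14, 3), (18, 9)])
READ c @v17: history=[(3, 3), (6, 3), (10, 9), (11, 8), (15, 8)] -> pick v15 -> 8
READ d @v18: history=[(8, 11), (12, 3), (13, 10)] -> pick v13 -> 10
v19: WRITE a=6  (a history now [(1, 12), (2, 10), (9, 3), (14, 3), (18, 9), (19, 6)])
READ c @v19: history=[(3, 3), (6, 3), (10, 9), (11, 8), (15, 8)] -> pick v15 -> 8
v20: WRITE a=12  (a history now [(1, 12), (2, 10), (9, 3), (14, 3), (18, 9), (19, 6), (20, 12)])
v21: WRITE c=4  (c history now [(3, 3), (6, 3), (10, 9), (11, 8), (15, 8), (21, 4)])
READ a @v19: history=[(1, 12), (2, 10), (9, 3), (14, 3), (18, 9), (19, 6), (20, 12)] -> pick v19 -> 6
v22: WRITE d=1  (d history now [(8, 11), (12, 3), (13, 10), (22, 1)])
READ c @v20: history=[(3, 3), (6, 3), (10, 9), (11, 8), (15, 8), (21, 4)] -> pick v15 -> 8

Answer: 12
NONE
10
3
NONE
10
NONE
8
10
8
6
8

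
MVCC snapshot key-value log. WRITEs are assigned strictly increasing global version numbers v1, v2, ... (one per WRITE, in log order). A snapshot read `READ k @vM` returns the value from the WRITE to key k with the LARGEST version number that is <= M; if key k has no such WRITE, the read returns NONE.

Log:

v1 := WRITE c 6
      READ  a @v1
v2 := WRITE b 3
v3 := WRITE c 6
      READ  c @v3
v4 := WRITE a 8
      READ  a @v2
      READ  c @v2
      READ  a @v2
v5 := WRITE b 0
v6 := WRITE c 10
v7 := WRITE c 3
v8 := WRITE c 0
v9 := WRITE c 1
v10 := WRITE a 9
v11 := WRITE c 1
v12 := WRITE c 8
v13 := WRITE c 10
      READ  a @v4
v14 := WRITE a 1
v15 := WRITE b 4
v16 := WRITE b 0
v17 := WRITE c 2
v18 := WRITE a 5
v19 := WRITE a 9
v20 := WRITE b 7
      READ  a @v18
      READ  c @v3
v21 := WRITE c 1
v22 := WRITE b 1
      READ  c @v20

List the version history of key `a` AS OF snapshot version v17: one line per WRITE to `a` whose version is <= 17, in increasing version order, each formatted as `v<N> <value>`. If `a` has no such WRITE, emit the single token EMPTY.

Answer: v4 8
v10 9
v14 1

Derivation:
Scan writes for key=a with version <= 17:
  v1 WRITE c 6 -> skip
  v2 WRITE b 3 -> skip
  v3 WRITE c 6 -> skip
  v4 WRITE a 8 -> keep
  v5 WRITE b 0 -> skip
  v6 WRITE c 10 -> skip
  v7 WRITE c 3 -> skip
  v8 WRITE c 0 -> skip
  v9 WRITE c 1 -> skip
  v10 WRITE a 9 -> keep
  v11 WRITE c 1 -> skip
  v12 WRITE c 8 -> skip
  v13 WRITE c 10 -> skip
  v14 WRITE a 1 -> keep
  v15 WRITE b 4 -> skip
  v16 WRITE b 0 -> skip
  v17 WRITE c 2 -> skip
  v18 WRITE a 5 -> drop (> snap)
  v19 WRITE a 9 -> drop (> snap)
  v20 WRITE b 7 -> skip
  v21 WRITE c 1 -> skip
  v22 WRITE b 1 -> skip
Collected: [(4, 8), (10, 9), (14, 1)]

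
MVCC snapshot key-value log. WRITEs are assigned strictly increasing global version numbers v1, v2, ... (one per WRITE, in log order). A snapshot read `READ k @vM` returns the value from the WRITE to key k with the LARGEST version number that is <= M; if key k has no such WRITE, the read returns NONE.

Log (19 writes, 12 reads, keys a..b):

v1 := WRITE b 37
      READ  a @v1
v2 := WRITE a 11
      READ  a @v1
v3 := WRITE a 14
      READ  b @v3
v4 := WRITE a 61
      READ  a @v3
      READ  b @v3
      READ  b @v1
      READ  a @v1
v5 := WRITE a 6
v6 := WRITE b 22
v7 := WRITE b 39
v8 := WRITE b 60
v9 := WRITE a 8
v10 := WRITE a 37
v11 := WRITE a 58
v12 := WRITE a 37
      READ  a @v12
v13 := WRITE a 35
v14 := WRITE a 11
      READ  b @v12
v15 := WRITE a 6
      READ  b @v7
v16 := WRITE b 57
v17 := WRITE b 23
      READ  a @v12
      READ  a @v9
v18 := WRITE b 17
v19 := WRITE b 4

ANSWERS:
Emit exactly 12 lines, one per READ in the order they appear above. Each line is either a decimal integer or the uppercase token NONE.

v1: WRITE b=37  (b history now [(1, 37)])
READ a @v1: history=[] -> no version <= 1 -> NONE
v2: WRITE a=11  (a history now [(2, 11)])
READ a @v1: history=[(2, 11)] -> no version <= 1 -> NONE
v3: WRITE a=14  (a history now [(2, 11), (3, 14)])
READ b @v3: history=[(1, 37)] -> pick v1 -> 37
v4: WRITE a=61  (a history now [(2, 11), (3, 14), (4, 61)])
READ a @v3: history=[(2, 11), (3, 14), (4, 61)] -> pick v3 -> 14
READ b @v3: history=[(1, 37)] -> pick v1 -> 37
READ b @v1: history=[(1, 37)] -> pick v1 -> 37
READ a @v1: history=[(2, 11), (3, 14), (4, 61)] -> no version <= 1 -> NONE
v5: WRITE a=6  (a history now [(2, 11), (3, 14), (4, 61), (5, 6)])
v6: WRITE b=22  (b history now [(1, 37), (6, 22)])
v7: WRITE b=39  (b history now [(1, 37), (6, 22), (7, 39)])
v8: WRITE b=60  (b history now [(1, 37), (6, 22), (7, 39), (8, 60)])
v9: WRITE a=8  (a history now [(2, 11), (3, 14), (4, 61), (5, 6), (9, 8)])
v10: WRITE a=37  (a history now [(2, 11), (3, 14), (4, 61), (5, 6), (9, 8), (10, 37)])
v11: WRITE a=58  (a history now [(2, 11), (3, 14), (4, 61), (5, 6), (9, 8), (10, 37), (11, 58)])
v12: WRITE a=37  (a history now [(2, 11), (3, 14), (4, 61), (5, 6), (9, 8), (10, 37), (11, 58), (12, 37)])
READ a @v12: history=[(2, 11), (3, 14), (4, 61), (5, 6), (9, 8), (10, 37), (11, 58), (12, 37)] -> pick v12 -> 37
v13: WRITE a=35  (a history now [(2, 11), (3, 14), (4, 61), (5, 6), (9, 8), (10, 37), (11, 58), (12, 37), (13, 35)])
v14: WRITE a=11  (a history now [(2, 11), (3, 14), (4, 61), (5, 6), (9, 8), (10, 37), (11, 58), (12, 37), (13, 35), (14, 11)])
READ b @v12: history=[(1, 37), (6, 22), (7, 39), (8, 60)] -> pick v8 -> 60
v15: WRITE a=6  (a history now [(2, 11), (3, 14), (4, 61), (5, 6), (9, 8), (10, 37), (11, 58), (12, 37), (13, 35), (14, 11), (15, 6)])
READ b @v7: history=[(1, 37), (6, 22), (7, 39), (8, 60)] -> pick v7 -> 39
v16: WRITE b=57  (b history now [(1, 37), (6, 22), (7, 39), (8, 60), (16, 57)])
v17: WRITE b=23  (b history now [(1, 37), (6, 22), (7, 39), (8, 60), (16, 57), (17, 23)])
READ a @v12: history=[(2, 11), (3, 14), (4, 61), (5, 6), (9, 8), (10, 37), (11, 58), (12, 37), (13, 35), (14, 11), (15, 6)] -> pick v12 -> 37
READ a @v9: history=[(2, 11), (3, 14), (4, 61), (5, 6), (9, 8), (10, 37), (11, 58), (12, 37), (13, 35), (14, 11), (15, 6)] -> pick v9 -> 8
v18: WRITE b=17  (b history now [(1, 37), (6, 22), (7, 39), (8, 60), (16, 57), (17, 23), (18, 17)])
v19: WRITE b=4  (b history now [(1, 37), (6, 22), (7, 39), (8, 60), (16, 57), (17, 23), (18, 17), (19, 4)])

Answer: NONE
NONE
37
14
37
37
NONE
37
60
39
37
8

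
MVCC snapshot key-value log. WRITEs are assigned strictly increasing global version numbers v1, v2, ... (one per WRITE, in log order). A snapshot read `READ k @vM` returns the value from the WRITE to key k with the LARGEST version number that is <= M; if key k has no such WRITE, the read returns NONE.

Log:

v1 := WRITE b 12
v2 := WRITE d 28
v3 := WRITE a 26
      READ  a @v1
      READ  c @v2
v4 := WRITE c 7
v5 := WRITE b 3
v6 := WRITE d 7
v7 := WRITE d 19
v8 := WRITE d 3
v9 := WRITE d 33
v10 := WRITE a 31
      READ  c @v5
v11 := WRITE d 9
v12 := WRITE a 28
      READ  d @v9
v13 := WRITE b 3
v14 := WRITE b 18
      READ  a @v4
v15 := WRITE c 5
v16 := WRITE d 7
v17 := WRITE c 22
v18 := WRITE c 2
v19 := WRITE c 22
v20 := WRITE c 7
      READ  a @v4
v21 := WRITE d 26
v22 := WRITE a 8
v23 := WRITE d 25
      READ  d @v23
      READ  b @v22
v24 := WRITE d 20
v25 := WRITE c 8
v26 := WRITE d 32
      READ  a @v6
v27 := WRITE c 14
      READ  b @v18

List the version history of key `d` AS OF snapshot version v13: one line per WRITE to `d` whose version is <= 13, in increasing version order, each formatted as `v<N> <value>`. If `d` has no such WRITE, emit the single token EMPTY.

Scan writes for key=d with version <= 13:
  v1 WRITE b 12 -> skip
  v2 WRITE d 28 -> keep
  v3 WRITE a 26 -> skip
  v4 WRITE c 7 -> skip
  v5 WRITE b 3 -> skip
  v6 WRITE d 7 -> keep
  v7 WRITE d 19 -> keep
  v8 WRITE d 3 -> keep
  v9 WRITE d 33 -> keep
  v10 WRITE a 31 -> skip
  v11 WRITE d 9 -> keep
  v12 WRITE a 28 -> skip
  v13 WRITE b 3 -> skip
  v14 WRITE b 18 -> skip
  v15 WRITE c 5 -> skip
  v16 WRITE d 7 -> drop (> snap)
  v17 WRITE c 22 -> skip
  v18 WRITE c 2 -> skip
  v19 WRITE c 22 -> skip
  v20 WRITE c 7 -> skip
  v21 WRITE d 26 -> drop (> snap)
  v22 WRITE a 8 -> skip
  v23 WRITE d 25 -> drop (> snap)
  v24 WRITE d 20 -> drop (> snap)
  v25 WRITE c 8 -> skip
  v26 WRITE d 32 -> drop (> snap)
  v27 WRITE c 14 -> skip
Collected: [(2, 28), (6, 7), (7, 19), (8, 3), (9, 33), (11, 9)]

Answer: v2 28
v6 7
v7 19
v8 3
v9 33
v11 9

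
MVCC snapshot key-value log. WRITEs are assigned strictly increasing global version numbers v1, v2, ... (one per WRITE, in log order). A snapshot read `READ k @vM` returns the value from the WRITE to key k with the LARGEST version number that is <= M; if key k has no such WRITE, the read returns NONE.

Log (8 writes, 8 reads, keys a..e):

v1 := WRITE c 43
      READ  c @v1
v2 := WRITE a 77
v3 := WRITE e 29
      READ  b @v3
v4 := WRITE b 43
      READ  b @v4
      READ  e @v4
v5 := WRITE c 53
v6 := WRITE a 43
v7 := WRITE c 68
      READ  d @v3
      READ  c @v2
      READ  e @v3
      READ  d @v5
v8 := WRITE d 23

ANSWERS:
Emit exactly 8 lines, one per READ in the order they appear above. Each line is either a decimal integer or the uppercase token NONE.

Answer: 43
NONE
43
29
NONE
43
29
NONE

Derivation:
v1: WRITE c=43  (c history now [(1, 43)])
READ c @v1: history=[(1, 43)] -> pick v1 -> 43
v2: WRITE a=77  (a history now [(2, 77)])
v3: WRITE e=29  (e history now [(3, 29)])
READ b @v3: history=[] -> no version <= 3 -> NONE
v4: WRITE b=43  (b history now [(4, 43)])
READ b @v4: history=[(4, 43)] -> pick v4 -> 43
READ e @v4: history=[(3, 29)] -> pick v3 -> 29
v5: WRITE c=53  (c history now [(1, 43), (5, 53)])
v6: WRITE a=43  (a history now [(2, 77), (6, 43)])
v7: WRITE c=68  (c history now [(1, 43), (5, 53), (7, 68)])
READ d @v3: history=[] -> no version <= 3 -> NONE
READ c @v2: history=[(1, 43), (5, 53), (7, 68)] -> pick v1 -> 43
READ e @v3: history=[(3, 29)] -> pick v3 -> 29
READ d @v5: history=[] -> no version <= 5 -> NONE
v8: WRITE d=23  (d history now [(8, 23)])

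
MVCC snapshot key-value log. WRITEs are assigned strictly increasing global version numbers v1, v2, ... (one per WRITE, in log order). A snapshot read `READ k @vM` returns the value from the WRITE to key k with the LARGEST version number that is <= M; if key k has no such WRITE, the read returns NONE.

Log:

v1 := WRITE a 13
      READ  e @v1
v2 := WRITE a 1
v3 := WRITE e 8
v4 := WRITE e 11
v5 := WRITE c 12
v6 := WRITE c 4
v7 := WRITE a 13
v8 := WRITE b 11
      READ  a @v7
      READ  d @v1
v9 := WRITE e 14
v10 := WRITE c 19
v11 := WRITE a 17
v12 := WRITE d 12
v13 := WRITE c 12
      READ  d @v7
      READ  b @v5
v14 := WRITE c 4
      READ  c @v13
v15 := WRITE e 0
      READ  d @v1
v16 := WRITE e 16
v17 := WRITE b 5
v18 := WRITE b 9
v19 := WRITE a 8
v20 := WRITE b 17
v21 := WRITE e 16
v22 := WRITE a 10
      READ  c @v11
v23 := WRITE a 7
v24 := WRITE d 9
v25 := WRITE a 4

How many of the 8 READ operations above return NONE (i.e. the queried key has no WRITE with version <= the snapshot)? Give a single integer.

Answer: 5

Derivation:
v1: WRITE a=13  (a history now [(1, 13)])
READ e @v1: history=[] -> no version <= 1 -> NONE
v2: WRITE a=1  (a history now [(1, 13), (2, 1)])
v3: WRITE e=8  (e history now [(3, 8)])
v4: WRITE e=11  (e history now [(3, 8), (4, 11)])
v5: WRITE c=12  (c history now [(5, 12)])
v6: WRITE c=4  (c history now [(5, 12), (6, 4)])
v7: WRITE a=13  (a history now [(1, 13), (2, 1), (7, 13)])
v8: WRITE b=11  (b history now [(8, 11)])
READ a @v7: history=[(1, 13), (2, 1), (7, 13)] -> pick v7 -> 13
READ d @v1: history=[] -> no version <= 1 -> NONE
v9: WRITE e=14  (e history now [(3, 8), (4, 11), (9, 14)])
v10: WRITE c=19  (c history now [(5, 12), (6, 4), (10, 19)])
v11: WRITE a=17  (a history now [(1, 13), (2, 1), (7, 13), (11, 17)])
v12: WRITE d=12  (d history now [(12, 12)])
v13: WRITE c=12  (c history now [(5, 12), (6, 4), (10, 19), (13, 12)])
READ d @v7: history=[(12, 12)] -> no version <= 7 -> NONE
READ b @v5: history=[(8, 11)] -> no version <= 5 -> NONE
v14: WRITE c=4  (c history now [(5, 12), (6, 4), (10, 19), (13, 12), (14, 4)])
READ c @v13: history=[(5, 12), (6, 4), (10, 19), (13, 12), (14, 4)] -> pick v13 -> 12
v15: WRITE e=0  (e history now [(3, 8), (4, 11), (9, 14), (15, 0)])
READ d @v1: history=[(12, 12)] -> no version <= 1 -> NONE
v16: WRITE e=16  (e history now [(3, 8), (4, 11), (9, 14), (15, 0), (16, 16)])
v17: WRITE b=5  (b history now [(8, 11), (17, 5)])
v18: WRITE b=9  (b history now [(8, 11), (17, 5), (18, 9)])
v19: WRITE a=8  (a history now [(1, 13), (2, 1), (7, 13), (11, 17), (19, 8)])
v20: WRITE b=17  (b history now [(8, 11), (17, 5), (18, 9), (20, 17)])
v21: WRITE e=16  (e history now [(3, 8), (4, 11), (9, 14), (15, 0), (16, 16), (21, 16)])
v22: WRITE a=10  (a history now [(1, 13), (2, 1), (7, 13), (11, 17), (19, 8), (22, 10)])
READ c @v11: history=[(5, 12), (6, 4), (10, 19), (13, 12), (14, 4)] -> pick v10 -> 19
v23: WRITE a=7  (a history now [(1, 13), (2, 1), (7, 13), (11, 17), (19, 8), (22, 10), (23, 7)])
v24: WRITE d=9  (d history now [(12, 12), (24, 9)])
v25: WRITE a=4  (a history now [(1, 13), (2, 1), (7, 13), (11, 17), (19, 8), (22, 10), (23, 7), (25, 4)])
Read results in order: ['NONE', '13', 'NONE', 'NONE', 'NONE', '12', 'NONE', '19']
NONE count = 5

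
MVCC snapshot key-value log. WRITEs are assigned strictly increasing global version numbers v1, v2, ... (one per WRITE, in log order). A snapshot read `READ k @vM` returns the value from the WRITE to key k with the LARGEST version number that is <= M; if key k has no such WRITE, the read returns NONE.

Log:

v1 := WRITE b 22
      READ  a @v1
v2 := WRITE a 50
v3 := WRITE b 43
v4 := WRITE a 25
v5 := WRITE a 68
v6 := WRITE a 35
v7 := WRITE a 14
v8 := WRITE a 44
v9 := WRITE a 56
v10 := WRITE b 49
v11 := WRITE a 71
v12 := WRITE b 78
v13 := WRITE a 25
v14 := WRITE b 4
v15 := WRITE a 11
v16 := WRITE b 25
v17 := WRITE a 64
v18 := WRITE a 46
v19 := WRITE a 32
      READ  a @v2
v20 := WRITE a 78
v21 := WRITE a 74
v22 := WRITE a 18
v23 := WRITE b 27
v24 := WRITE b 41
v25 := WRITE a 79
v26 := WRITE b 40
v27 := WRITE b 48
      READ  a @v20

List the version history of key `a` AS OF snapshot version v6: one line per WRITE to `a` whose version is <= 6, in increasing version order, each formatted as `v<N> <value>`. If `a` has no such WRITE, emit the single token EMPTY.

Answer: v2 50
v4 25
v5 68
v6 35

Derivation:
Scan writes for key=a with version <= 6:
  v1 WRITE b 22 -> skip
  v2 WRITE a 50 -> keep
  v3 WRITE b 43 -> skip
  v4 WRITE a 25 -> keep
  v5 WRITE a 68 -> keep
  v6 WRITE a 35 -> keep
  v7 WRITE a 14 -> drop (> snap)
  v8 WRITE a 44 -> drop (> snap)
  v9 WRITE a 56 -> drop (> snap)
  v10 WRITE b 49 -> skip
  v11 WRITE a 71 -> drop (> snap)
  v12 WRITE b 78 -> skip
  v13 WRITE a 25 -> drop (> snap)
  v14 WRITE b 4 -> skip
  v15 WRITE a 11 -> drop (> snap)
  v16 WRITE b 25 -> skip
  v17 WRITE a 64 -> drop (> snap)
  v18 WRITE a 46 -> drop (> snap)
  v19 WRITE a 32 -> drop (> snap)
  v20 WRITE a 78 -> drop (> snap)
  v21 WRITE a 74 -> drop (> snap)
  v22 WRITE a 18 -> drop (> snap)
  v23 WRITE b 27 -> skip
  v24 WRITE b 41 -> skip
  v25 WRITE a 79 -> drop (> snap)
  v26 WRITE b 40 -> skip
  v27 WRITE b 48 -> skip
Collected: [(2, 50), (4, 25), (5, 68), (6, 35)]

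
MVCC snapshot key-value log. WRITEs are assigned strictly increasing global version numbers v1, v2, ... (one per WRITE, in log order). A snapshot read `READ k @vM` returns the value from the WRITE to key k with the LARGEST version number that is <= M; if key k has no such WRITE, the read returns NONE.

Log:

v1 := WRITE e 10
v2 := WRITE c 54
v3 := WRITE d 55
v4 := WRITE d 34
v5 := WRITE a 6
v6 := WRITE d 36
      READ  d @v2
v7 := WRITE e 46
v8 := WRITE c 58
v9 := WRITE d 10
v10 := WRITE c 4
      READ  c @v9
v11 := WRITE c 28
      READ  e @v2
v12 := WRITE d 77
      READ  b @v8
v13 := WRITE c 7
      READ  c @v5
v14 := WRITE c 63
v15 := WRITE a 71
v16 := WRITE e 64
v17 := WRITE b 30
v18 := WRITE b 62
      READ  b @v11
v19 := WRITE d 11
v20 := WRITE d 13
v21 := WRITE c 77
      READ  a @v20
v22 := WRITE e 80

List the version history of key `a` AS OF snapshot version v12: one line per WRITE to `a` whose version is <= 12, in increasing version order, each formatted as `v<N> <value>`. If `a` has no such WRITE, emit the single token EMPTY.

Answer: v5 6

Derivation:
Scan writes for key=a with version <= 12:
  v1 WRITE e 10 -> skip
  v2 WRITE c 54 -> skip
  v3 WRITE d 55 -> skip
  v4 WRITE d 34 -> skip
  v5 WRITE a 6 -> keep
  v6 WRITE d 36 -> skip
  v7 WRITE e 46 -> skip
  v8 WRITE c 58 -> skip
  v9 WRITE d 10 -> skip
  v10 WRITE c 4 -> skip
  v11 WRITE c 28 -> skip
  v12 WRITE d 77 -> skip
  v13 WRITE c 7 -> skip
  v14 WRITE c 63 -> skip
  v15 WRITE a 71 -> drop (> snap)
  v16 WRITE e 64 -> skip
  v17 WRITE b 30 -> skip
  v18 WRITE b 62 -> skip
  v19 WRITE d 11 -> skip
  v20 WRITE d 13 -> skip
  v21 WRITE c 77 -> skip
  v22 WRITE e 80 -> skip
Collected: [(5, 6)]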